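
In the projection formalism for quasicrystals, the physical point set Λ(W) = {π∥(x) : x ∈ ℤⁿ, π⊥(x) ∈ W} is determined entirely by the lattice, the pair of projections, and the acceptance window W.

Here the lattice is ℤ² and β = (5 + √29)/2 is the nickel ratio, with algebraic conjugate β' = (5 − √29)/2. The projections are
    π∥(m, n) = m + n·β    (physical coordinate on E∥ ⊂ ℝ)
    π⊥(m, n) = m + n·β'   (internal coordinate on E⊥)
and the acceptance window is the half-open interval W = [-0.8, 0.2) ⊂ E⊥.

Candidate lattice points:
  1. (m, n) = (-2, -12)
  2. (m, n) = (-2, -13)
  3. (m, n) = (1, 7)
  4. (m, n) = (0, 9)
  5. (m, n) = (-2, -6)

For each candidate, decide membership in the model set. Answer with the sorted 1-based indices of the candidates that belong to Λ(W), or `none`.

Numerically β ≈ 5.19258 and β' = −1/β ≈ -0.19258.
#1 (-2,-12): internal coord -2 + (-12)·β' = +0.31099; +0.31099 ∉ [-0.8, 0.2) → out
#2 (-2,-13): internal coord -2 + (-13)·β' = +0.50357; +0.50357 ∉ [-0.8, 0.2) → out
#3 (1,7): internal coord 1 + (7)·β' = -0.34808; -0.34808 ∈ [-0.8, 0.2) → IN Λ
#4 (0,9): internal coord 0 + (9)·β' = -1.73324; -1.73324 ∉ [-0.8, 0.2) → out
#5 (-2,-6): internal coord -2 + (-6)·β' = -0.84451; -0.84451 ∉ [-0.8, 0.2) → out

3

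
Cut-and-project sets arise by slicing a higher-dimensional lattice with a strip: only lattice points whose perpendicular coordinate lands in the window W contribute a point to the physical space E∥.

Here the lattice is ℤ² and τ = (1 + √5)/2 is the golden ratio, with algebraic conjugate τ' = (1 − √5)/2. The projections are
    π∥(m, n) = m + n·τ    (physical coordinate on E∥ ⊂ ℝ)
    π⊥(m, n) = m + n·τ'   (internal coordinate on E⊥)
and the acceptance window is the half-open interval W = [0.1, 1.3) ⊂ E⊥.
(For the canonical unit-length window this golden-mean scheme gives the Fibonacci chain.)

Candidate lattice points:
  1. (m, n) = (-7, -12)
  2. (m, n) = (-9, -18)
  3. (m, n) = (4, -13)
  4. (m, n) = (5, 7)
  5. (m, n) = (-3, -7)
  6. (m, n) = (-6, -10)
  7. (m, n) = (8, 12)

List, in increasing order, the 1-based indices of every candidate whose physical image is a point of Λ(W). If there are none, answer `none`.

1, 4, 6, 7

Numerically τ ≈ 1.618034 and τ' = −1/τ ≈ -0.618034.
candidate 1: (m,n)=(-7,-12) → π∥ = -7-12·τ ≈ -26.416408, π⊥ = -7-12·τ' ≈ 0.416408 ∈ [0.1, 1.3) ⇒ IN Λ
candidate 2: (m,n)=(-9,-18) → π∥ = -9-18·τ ≈ -38.124612, π⊥ = -9-18·τ' ≈ 2.124612 ∉ [0.1, 1.3) ⇒ out
candidate 3: (m,n)=(4,-13) → π∥ = 4-13·τ ≈ -17.034442, π⊥ = 4-13·τ' ≈ 12.034442 ∉ [0.1, 1.3) ⇒ out
candidate 4: (m,n)=(5,7) → π∥ = 5+7·τ ≈ 16.326238, π⊥ = 5+7·τ' ≈ 0.673762 ∈ [0.1, 1.3) ⇒ IN Λ
candidate 5: (m,n)=(-3,-7) → π∥ = -3-7·τ ≈ -14.326238, π⊥ = -3-7·τ' ≈ 1.326238 ∉ [0.1, 1.3) ⇒ out
candidate 6: (m,n)=(-6,-10) → π∥ = -6-10·τ ≈ -22.180340, π⊥ = -6-10·τ' ≈ 0.180340 ∈ [0.1, 1.3) ⇒ IN Λ
candidate 7: (m,n)=(8,12) → π∥ = 8+12·τ ≈ 27.416408, π⊥ = 8+12·τ' ≈ 0.583592 ∈ [0.1, 1.3) ⇒ IN Λ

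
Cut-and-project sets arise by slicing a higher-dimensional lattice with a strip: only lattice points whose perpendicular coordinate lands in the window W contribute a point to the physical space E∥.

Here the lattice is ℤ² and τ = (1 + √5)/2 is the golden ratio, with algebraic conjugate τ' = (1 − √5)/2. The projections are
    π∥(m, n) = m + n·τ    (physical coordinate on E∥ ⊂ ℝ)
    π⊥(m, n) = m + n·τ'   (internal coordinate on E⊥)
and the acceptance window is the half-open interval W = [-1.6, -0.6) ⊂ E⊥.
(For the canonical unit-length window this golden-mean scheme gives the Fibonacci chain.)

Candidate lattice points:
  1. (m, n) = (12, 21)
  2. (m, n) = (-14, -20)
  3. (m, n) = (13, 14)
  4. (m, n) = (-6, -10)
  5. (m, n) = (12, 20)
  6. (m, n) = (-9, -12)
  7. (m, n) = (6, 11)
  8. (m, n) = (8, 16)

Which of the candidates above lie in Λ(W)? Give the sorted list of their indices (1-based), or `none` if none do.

1, 6, 7

τ' = (1−√5)/2 ≈ -0.61803.
candidate 1: (m,n)=(12,21) → π∥ = 12+21·τ ≈ 45.97871, π⊥ = 12+21·τ' ≈ -0.97871 ∈ [-1.6, -0.6) ⇒ IN Λ
candidate 2: (m,n)=(-14,-20) → π∥ = -14-20·τ ≈ -46.36068, π⊥ = -14-20·τ' ≈ -1.63932 ∉ [-1.6, -0.6) ⇒ out
candidate 3: (m,n)=(13,14) → π∥ = 13+14·τ ≈ 35.65248, π⊥ = 13+14·τ' ≈ 4.34752 ∉ [-1.6, -0.6) ⇒ out
candidate 4: (m,n)=(-6,-10) → π∥ = -6-10·τ ≈ -22.18034, π⊥ = -6-10·τ' ≈ 0.18034 ∉ [-1.6, -0.6) ⇒ out
candidate 5: (m,n)=(12,20) → π∥ = 12+20·τ ≈ 44.36068, π⊥ = 12+20·τ' ≈ -0.36068 ∉ [-1.6, -0.6) ⇒ out
candidate 6: (m,n)=(-9,-12) → π∥ = -9-12·τ ≈ -28.41641, π⊥ = -9-12·τ' ≈ -1.58359 ∈ [-1.6, -0.6) ⇒ IN Λ
candidate 7: (m,n)=(6,11) → π∥ = 6+11·τ ≈ 23.79837, π⊥ = 6+11·τ' ≈ -0.79837 ∈ [-1.6, -0.6) ⇒ IN Λ
candidate 8: (m,n)=(8,16) → π∥ = 8+16·τ ≈ 33.88854, π⊥ = 8+16·τ' ≈ -1.88854 ∉ [-1.6, -0.6) ⇒ out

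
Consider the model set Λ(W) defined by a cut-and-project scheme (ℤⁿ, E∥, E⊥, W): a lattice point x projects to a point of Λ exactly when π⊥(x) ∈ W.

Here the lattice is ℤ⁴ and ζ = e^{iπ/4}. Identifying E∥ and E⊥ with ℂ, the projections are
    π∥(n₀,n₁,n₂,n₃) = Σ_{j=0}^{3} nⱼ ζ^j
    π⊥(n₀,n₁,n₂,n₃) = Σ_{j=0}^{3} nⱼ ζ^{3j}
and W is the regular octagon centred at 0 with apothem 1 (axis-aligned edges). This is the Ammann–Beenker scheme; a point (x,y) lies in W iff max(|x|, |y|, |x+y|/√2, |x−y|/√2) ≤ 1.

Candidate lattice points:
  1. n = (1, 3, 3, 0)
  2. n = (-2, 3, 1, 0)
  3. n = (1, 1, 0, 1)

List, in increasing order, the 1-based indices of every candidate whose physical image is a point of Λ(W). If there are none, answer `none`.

none

Internal map: ζ^{3j} for j=0..3 gives (1,0), (−√2/2,√2/2), (0,−1), (√2/2,√2/2).
candidate 1: n = (1, 3, 3, 0) → π⊥ ≈ (-1.121320, -0.878680); max(|x|,|y|,|x±y|/√2) = 1.414214 > 1 ⇒ ∉ W
candidate 2: n = (-2, 3, 1, 0) → π⊥ ≈ (-4.121320, +1.121320); max(|x|,|y|,|x±y|/√2) = 4.121320 > 1 ⇒ ∉ W
candidate 3: n = (1, 1, 0, 1) → π⊥ ≈ (+1.000000, +1.414214); max(|x|,|y|,|x±y|/√2) = 1.707107 > 1 ⇒ ∉ W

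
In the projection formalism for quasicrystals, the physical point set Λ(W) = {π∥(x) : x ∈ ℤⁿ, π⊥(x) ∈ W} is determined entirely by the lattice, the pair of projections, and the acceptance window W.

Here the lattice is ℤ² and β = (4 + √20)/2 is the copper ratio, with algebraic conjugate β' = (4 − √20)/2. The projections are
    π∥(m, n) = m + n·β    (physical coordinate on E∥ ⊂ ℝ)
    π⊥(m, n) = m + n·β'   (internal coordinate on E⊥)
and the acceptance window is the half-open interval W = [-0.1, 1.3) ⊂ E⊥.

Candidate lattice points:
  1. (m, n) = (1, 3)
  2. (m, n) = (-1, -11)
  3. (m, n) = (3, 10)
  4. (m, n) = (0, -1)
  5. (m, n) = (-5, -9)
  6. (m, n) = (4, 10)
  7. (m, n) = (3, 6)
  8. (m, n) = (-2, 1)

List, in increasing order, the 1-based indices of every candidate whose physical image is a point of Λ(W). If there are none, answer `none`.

1, 3, 4

β' = (4−√20)/2 ≈ -0.2361.
#1 (1,3): internal coord 1 + (3)·β' = +0.2918; +0.2918 ∈ [-0.1, 1.3) → IN Λ
#2 (-1,-11): internal coord -1 + (-11)·β' = +1.5967; +1.5967 ∉ [-0.1, 1.3) → out
#3 (3,10): internal coord 3 + (10)·β' = +0.6393; +0.6393 ∈ [-0.1, 1.3) → IN Λ
#4 (0,-1): internal coord 0 + (-1)·β' = +0.2361; +0.2361 ∈ [-0.1, 1.3) → IN Λ
#5 (-5,-9): internal coord -5 + (-9)·β' = -2.8754; -2.8754 ∉ [-0.1, 1.3) → out
#6 (4,10): internal coord 4 + (10)·β' = +1.6393; +1.6393 ∉ [-0.1, 1.3) → out
#7 (3,6): internal coord 3 + (6)·β' = +1.5836; +1.5836 ∉ [-0.1, 1.3) → out
#8 (-2,1): internal coord -2 + (1)·β' = -2.2361; -2.2361 ∉ [-0.1, 1.3) → out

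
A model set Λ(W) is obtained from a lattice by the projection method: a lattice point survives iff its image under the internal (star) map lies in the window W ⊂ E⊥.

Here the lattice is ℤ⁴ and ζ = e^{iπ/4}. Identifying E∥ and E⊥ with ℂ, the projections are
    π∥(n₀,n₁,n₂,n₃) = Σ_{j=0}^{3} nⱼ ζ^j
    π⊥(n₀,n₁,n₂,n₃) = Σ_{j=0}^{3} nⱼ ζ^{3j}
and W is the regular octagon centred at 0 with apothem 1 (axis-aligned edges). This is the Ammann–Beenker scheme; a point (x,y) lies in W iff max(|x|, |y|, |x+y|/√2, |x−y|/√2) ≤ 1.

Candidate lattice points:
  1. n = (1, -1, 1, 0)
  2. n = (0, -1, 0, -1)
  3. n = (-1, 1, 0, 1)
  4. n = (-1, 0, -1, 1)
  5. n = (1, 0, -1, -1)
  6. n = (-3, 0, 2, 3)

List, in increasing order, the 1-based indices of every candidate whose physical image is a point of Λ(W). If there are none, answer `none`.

π⊥(n) = n₀ + n₁ζ³ + n₂ζ⁶ + n₃ζ⁹ where ζ = e^{iπ/4}.
#1 (1, -1, 1, 0): internal (1.70711, -1.70711); octagon support 2.41421 vs apothem 1 → ∉ W
#2 (0, -1, 0, -1): internal (0.00000, -1.41421); octagon support 1.41421 vs apothem 1 → ∉ W
#3 (-1, 1, 0, 1): internal (-1.00000, 1.41421); octagon support 1.70711 vs apothem 1 → ∉ W
#4 (-1, 0, -1, 1): internal (-0.29289, 1.70711); octagon support 1.70711 vs apothem 1 → ∉ W
#5 (1, 0, -1, -1): internal (0.29289, 0.29289); octagon support 0.41421 vs apothem 1 → ∈ W
#6 (-3, 0, 2, 3): internal (-0.87868, 0.12132); octagon support 0.87868 vs apothem 1 → ∈ W

5, 6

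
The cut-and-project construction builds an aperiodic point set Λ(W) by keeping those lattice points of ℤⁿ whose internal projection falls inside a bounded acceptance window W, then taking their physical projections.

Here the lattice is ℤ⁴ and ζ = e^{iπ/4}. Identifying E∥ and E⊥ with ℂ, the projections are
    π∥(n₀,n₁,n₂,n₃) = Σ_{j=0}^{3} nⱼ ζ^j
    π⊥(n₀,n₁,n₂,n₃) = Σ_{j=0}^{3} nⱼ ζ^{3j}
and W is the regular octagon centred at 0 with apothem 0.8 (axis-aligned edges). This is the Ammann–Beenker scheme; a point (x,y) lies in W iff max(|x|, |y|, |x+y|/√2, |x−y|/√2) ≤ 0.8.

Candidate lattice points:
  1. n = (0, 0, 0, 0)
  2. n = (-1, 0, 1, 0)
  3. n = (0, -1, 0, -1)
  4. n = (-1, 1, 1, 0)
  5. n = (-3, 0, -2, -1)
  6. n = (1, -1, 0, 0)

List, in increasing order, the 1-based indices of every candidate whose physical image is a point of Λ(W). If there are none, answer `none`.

1

Internal map: ζ^{3j} for j=0..3 gives (1,0), (−√2/2,√2/2), (0,−1), (√2/2,√2/2).
candidate 1: n = (0, 0, 0, 0) → π⊥ ≈ (+0.0000, +0.0000); max(|x|,|y|,|x±y|/√2) = 0.0000 ≤ 0.8 ⇒ ∈ W
candidate 2: n = (-1, 0, 1, 0) → π⊥ ≈ (-1.0000, -1.0000); max(|x|,|y|,|x±y|/√2) = 1.4142 > 0.8 ⇒ ∉ W
candidate 3: n = (0, -1, 0, -1) → π⊥ ≈ (+0.0000, -1.4142); max(|x|,|y|,|x±y|/√2) = 1.4142 > 0.8 ⇒ ∉ W
candidate 4: n = (-1, 1, 1, 0) → π⊥ ≈ (-1.7071, -0.2929); max(|x|,|y|,|x±y|/√2) = 1.7071 > 0.8 ⇒ ∉ W
candidate 5: n = (-3, 0, -2, -1) → π⊥ ≈ (-3.7071, +1.2929); max(|x|,|y|,|x±y|/√2) = 3.7071 > 0.8 ⇒ ∉ W
candidate 6: n = (1, -1, 0, 0) → π⊥ ≈ (+1.7071, -0.7071); max(|x|,|y|,|x±y|/√2) = 1.7071 > 0.8 ⇒ ∉ W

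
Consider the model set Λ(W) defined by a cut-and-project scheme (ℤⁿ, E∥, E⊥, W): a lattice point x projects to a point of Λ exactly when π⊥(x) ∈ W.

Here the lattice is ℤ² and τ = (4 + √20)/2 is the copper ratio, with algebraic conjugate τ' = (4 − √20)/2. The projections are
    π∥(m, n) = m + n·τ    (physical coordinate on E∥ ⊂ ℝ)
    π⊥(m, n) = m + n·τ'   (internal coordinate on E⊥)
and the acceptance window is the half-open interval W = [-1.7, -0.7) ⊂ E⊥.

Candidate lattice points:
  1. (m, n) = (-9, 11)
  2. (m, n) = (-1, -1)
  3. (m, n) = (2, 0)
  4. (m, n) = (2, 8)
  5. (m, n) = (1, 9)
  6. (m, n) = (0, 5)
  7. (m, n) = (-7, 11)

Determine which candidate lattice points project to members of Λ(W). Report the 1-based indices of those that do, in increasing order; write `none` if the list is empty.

2, 5, 6

τ' = (4−√20)/2 ≈ -0.23607.
candidate 1: (m,n)=(-9,11) → π∥ = -9+11·τ ≈ 37.59675, π⊥ = -9+11·τ' ≈ -11.59675 ∉ [-1.7, -0.7) ⇒ out
candidate 2: (m,n)=(-1,-1) → π∥ = -1-1·τ ≈ -5.23607, π⊥ = -1-1·τ' ≈ -0.76393 ∈ [-1.7, -0.7) ⇒ IN Λ
candidate 3: (m,n)=(2,0) → π∥ = 2+0·τ ≈ 2.00000, π⊥ = 2+0·τ' ≈ 2.00000 ∉ [-1.7, -0.7) ⇒ out
candidate 4: (m,n)=(2,8) → π∥ = 2+8·τ ≈ 35.88854, π⊥ = 2+8·τ' ≈ 0.11146 ∉ [-1.7, -0.7) ⇒ out
candidate 5: (m,n)=(1,9) → π∥ = 1+9·τ ≈ 39.12461, π⊥ = 1+9·τ' ≈ -1.12461 ∈ [-1.7, -0.7) ⇒ IN Λ
candidate 6: (m,n)=(0,5) → π∥ = 0+5·τ ≈ 21.18034, π⊥ = 0+5·τ' ≈ -1.18034 ∈ [-1.7, -0.7) ⇒ IN Λ
candidate 7: (m,n)=(-7,11) → π∥ = -7+11·τ ≈ 39.59675, π⊥ = -7+11·τ' ≈ -9.59675 ∉ [-1.7, -0.7) ⇒ out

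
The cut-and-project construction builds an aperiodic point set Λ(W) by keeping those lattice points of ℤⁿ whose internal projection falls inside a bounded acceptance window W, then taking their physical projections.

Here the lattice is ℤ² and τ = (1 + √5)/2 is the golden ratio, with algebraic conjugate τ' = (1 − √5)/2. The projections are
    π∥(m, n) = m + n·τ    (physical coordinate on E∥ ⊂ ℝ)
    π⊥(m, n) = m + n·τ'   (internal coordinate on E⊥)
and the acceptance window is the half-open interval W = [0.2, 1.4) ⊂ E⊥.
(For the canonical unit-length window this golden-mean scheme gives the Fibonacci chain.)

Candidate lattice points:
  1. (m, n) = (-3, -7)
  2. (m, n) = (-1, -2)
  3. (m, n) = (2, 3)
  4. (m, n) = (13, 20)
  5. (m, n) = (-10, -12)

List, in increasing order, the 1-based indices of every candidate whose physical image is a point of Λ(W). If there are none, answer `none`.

1, 2, 4

τ' = (1−√5)/2 ≈ -0.6180.
candidate 1: (m,n)=(-3,-7) → π∥ = -3-7·τ ≈ -14.3262, π⊥ = -3-7·τ' ≈ 1.3262 ∈ [0.2, 1.4) ⇒ IN Λ
candidate 2: (m,n)=(-1,-2) → π∥ = -1-2·τ ≈ -4.2361, π⊥ = -1-2·τ' ≈ 0.2361 ∈ [0.2, 1.4) ⇒ IN Λ
candidate 3: (m,n)=(2,3) → π∥ = 2+3·τ ≈ 6.8541, π⊥ = 2+3·τ' ≈ 0.1459 ∉ [0.2, 1.4) ⇒ out
candidate 4: (m,n)=(13,20) → π∥ = 13+20·τ ≈ 45.3607, π⊥ = 13+20·τ' ≈ 0.6393 ∈ [0.2, 1.4) ⇒ IN Λ
candidate 5: (m,n)=(-10,-12) → π∥ = -10-12·τ ≈ -29.4164, π⊥ = -10-12·τ' ≈ -2.5836 ∉ [0.2, 1.4) ⇒ out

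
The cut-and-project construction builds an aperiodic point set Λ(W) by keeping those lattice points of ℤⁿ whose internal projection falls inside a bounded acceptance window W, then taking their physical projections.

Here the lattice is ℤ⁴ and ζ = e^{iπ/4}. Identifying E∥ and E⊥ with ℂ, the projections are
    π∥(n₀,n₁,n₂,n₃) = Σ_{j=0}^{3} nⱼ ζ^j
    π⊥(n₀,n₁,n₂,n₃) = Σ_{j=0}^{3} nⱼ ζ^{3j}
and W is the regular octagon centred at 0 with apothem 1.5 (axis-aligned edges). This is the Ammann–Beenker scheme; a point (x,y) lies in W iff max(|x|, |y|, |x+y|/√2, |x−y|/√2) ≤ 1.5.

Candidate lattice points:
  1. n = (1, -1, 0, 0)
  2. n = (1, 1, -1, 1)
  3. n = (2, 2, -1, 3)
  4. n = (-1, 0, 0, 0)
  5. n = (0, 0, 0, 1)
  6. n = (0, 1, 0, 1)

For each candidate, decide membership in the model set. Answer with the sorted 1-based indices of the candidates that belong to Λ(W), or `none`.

4, 5, 6

Internal map: ζ^{3j} for j=0..3 gives (1,0), (−√2/2,√2/2), (0,−1), (√2/2,√2/2).
#1 (1, -1, 0, 0): internal (1.707107, -0.707107); octagon support 1.707107 vs apothem 1.5 → ∉ W
#2 (1, 1, -1, 1): internal (1.000000, 2.414214); octagon support 2.414214 vs apothem 1.5 → ∉ W
#3 (2, 2, -1, 3): internal (2.707107, 4.535534); octagon support 5.121320 vs apothem 1.5 → ∉ W
#4 (-1, 0, 0, 0): internal (-1.000000, 0.000000); octagon support 1.000000 vs apothem 1.5 → ∈ W
#5 (0, 0, 0, 1): internal (0.707107, 0.707107); octagon support 1.000000 vs apothem 1.5 → ∈ W
#6 (0, 1, 0, 1): internal (0.000000, 1.414214); octagon support 1.414214 vs apothem 1.5 → ∈ W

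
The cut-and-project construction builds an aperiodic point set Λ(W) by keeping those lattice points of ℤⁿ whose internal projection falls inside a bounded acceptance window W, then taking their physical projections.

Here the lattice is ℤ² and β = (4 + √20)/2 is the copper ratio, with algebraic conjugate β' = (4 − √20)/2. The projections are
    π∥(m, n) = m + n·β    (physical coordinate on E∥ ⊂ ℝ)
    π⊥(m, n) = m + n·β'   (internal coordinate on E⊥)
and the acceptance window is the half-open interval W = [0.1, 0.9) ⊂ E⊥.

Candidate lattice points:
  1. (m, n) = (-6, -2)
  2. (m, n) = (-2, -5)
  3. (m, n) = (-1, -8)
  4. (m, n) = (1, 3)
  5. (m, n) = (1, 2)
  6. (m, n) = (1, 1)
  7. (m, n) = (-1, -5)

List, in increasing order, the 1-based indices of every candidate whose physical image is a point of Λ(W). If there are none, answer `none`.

β' = (4−√20)/2 ≈ -0.236068.
#1 (-6,-2): internal coord -6 + (-2)·β' = -5.527864; -5.527864 ∉ [0.1, 0.9) → out
#2 (-2,-5): internal coord -2 + (-5)·β' = -0.819660; -0.819660 ∉ [0.1, 0.9) → out
#3 (-1,-8): internal coord -1 + (-8)·β' = +0.888544; +0.888544 ∈ [0.1, 0.9) → IN Λ
#4 (1,3): internal coord 1 + (3)·β' = +0.291796; +0.291796 ∈ [0.1, 0.9) → IN Λ
#5 (1,2): internal coord 1 + (2)·β' = +0.527864; +0.527864 ∈ [0.1, 0.9) → IN Λ
#6 (1,1): internal coord 1 + (1)·β' = +0.763932; +0.763932 ∈ [0.1, 0.9) → IN Λ
#7 (-1,-5): internal coord -1 + (-5)·β' = +0.180340; +0.180340 ∈ [0.1, 0.9) → IN Λ

3, 4, 5, 6, 7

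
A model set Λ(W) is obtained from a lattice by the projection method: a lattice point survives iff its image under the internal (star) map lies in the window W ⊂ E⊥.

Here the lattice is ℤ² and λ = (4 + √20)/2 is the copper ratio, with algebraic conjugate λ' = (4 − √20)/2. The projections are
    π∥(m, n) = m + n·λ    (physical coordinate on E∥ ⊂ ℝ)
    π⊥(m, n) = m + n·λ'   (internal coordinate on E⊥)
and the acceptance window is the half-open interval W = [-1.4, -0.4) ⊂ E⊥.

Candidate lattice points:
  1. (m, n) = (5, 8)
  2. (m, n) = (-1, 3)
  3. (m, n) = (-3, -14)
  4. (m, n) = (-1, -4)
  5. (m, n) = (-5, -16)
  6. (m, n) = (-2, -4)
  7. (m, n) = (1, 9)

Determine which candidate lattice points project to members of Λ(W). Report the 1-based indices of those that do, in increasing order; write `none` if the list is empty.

5, 6, 7

Numerically λ ≈ 4.2361 and λ' = −1/λ ≈ -0.2361.
#1 (5,8): internal coord 5 + (8)·λ' = +3.1115; +3.1115 ∉ [-1.4, -0.4) → out
#2 (-1,3): internal coord -1 + (3)·λ' = -1.7082; -1.7082 ∉ [-1.4, -0.4) → out
#3 (-3,-14): internal coord -3 + (-14)·λ' = +0.3050; +0.3050 ∉ [-1.4, -0.4) → out
#4 (-1,-4): internal coord -1 + (-4)·λ' = -0.0557; -0.0557 ∉ [-1.4, -0.4) → out
#5 (-5,-16): internal coord -5 + (-16)·λ' = -1.2229; -1.2229 ∈ [-1.4, -0.4) → IN Λ
#6 (-2,-4): internal coord -2 + (-4)·λ' = -1.0557; -1.0557 ∈ [-1.4, -0.4) → IN Λ
#7 (1,9): internal coord 1 + (9)·λ' = -1.1246; -1.1246 ∈ [-1.4, -0.4) → IN Λ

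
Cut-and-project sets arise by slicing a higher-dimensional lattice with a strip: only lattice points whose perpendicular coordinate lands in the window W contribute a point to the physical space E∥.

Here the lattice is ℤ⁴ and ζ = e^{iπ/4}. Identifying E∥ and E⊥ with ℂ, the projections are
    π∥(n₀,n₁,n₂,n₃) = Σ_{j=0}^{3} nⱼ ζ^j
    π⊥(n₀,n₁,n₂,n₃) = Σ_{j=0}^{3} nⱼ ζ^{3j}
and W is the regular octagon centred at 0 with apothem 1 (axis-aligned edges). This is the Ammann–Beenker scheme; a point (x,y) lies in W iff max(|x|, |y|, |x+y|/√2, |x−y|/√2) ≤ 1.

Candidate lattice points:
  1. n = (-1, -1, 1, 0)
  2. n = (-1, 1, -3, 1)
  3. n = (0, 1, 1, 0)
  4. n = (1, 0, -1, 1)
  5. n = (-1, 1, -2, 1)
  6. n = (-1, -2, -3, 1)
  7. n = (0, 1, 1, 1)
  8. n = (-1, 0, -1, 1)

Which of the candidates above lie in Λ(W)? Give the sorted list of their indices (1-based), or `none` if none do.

With ζ = e^{iπ/4} the internal vectors are ζ^0,ζ^3,ζ^6,ζ^9.
#1 (-1, -1, 1, 0): internal (-0.2929, -1.7071); octagon support 1.7071 vs apothem 1 → ∉ W
#2 (-1, 1, -3, 1): internal (-1.0000, 4.4142); octagon support 4.4142 vs apothem 1 → ∉ W
#3 (0, 1, 1, 0): internal (-0.7071, -0.2929); octagon support 0.7071 vs apothem 1 → ∈ W
#4 (1, 0, -1, 1): internal (1.7071, 1.7071); octagon support 2.4142 vs apothem 1 → ∉ W
#5 (-1, 1, -2, 1): internal (-1.0000, 3.4142); octagon support 3.4142 vs apothem 1 → ∉ W
#6 (-1, -2, -3, 1): internal (1.1213, 2.2929); octagon support 2.4142 vs apothem 1 → ∉ W
#7 (0, 1, 1, 1): internal (0.0000, 0.4142); octagon support 0.4142 vs apothem 1 → ∈ W
#8 (-1, 0, -1, 1): internal (-0.2929, 1.7071); octagon support 1.7071 vs apothem 1 → ∉ W

3, 7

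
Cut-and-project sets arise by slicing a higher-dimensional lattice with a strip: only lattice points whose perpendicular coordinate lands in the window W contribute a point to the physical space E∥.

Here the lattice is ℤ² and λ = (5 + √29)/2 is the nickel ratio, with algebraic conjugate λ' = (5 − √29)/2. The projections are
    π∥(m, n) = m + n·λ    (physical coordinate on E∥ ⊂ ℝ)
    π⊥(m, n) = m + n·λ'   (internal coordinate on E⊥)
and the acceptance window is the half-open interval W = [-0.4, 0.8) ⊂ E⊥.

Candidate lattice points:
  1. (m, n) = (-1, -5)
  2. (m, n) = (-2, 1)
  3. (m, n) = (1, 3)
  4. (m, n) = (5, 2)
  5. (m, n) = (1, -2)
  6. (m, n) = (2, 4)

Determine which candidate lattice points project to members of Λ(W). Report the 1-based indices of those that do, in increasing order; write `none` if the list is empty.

Numerically λ ≈ 5.192582 and λ' = −1/λ ≈ -0.192582.
#1 (-1,-5): internal coord -1 + (-5)·λ' = -0.037088; -0.037088 ∈ [-0.4, 0.8) → IN Λ
#2 (-2,1): internal coord -2 + (1)·λ' = -2.192582; -2.192582 ∉ [-0.4, 0.8) → out
#3 (1,3): internal coord 1 + (3)·λ' = +0.422253; +0.422253 ∈ [-0.4, 0.8) → IN Λ
#4 (5,2): internal coord 5 + (2)·λ' = +4.614835; +4.614835 ∉ [-0.4, 0.8) → out
#5 (1,-2): internal coord 1 + (-2)·λ' = +1.385165; +1.385165 ∉ [-0.4, 0.8) → out
#6 (2,4): internal coord 2 + (4)·λ' = +1.229670; +1.229670 ∉ [-0.4, 0.8) → out

1, 3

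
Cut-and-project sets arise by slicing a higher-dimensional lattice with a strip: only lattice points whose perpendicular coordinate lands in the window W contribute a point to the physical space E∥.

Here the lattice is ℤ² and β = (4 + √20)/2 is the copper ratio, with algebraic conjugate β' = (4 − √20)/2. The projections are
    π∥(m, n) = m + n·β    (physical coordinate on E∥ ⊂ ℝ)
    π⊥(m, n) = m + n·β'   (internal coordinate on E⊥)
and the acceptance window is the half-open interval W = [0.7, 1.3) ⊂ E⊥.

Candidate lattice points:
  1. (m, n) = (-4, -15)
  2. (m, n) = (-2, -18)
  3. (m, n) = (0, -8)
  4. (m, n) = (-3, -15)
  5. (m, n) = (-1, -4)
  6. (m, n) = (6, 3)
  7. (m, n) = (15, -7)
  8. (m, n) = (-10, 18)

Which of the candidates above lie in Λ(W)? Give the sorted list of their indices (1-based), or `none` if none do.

β' = (4−√20)/2 ≈ -0.2361.
#1 (-4,-15): internal coord -4 + (-15)·β' = -0.4590; -0.4590 ∉ [0.7, 1.3) → out
#2 (-2,-18): internal coord -2 + (-18)·β' = +2.2492; +2.2492 ∉ [0.7, 1.3) → out
#3 (0,-8): internal coord 0 + (-8)·β' = +1.8885; +1.8885 ∉ [0.7, 1.3) → out
#4 (-3,-15): internal coord -3 + (-15)·β' = +0.5410; +0.5410 ∉ [0.7, 1.3) → out
#5 (-1,-4): internal coord -1 + (-4)·β' = -0.0557; -0.0557 ∉ [0.7, 1.3) → out
#6 (6,3): internal coord 6 + (3)·β' = +5.2918; +5.2918 ∉ [0.7, 1.3) → out
#7 (15,-7): internal coord 15 + (-7)·β' = +16.6525; +16.6525 ∉ [0.7, 1.3) → out
#8 (-10,18): internal coord -10 + (18)·β' = -14.2492; -14.2492 ∉ [0.7, 1.3) → out

none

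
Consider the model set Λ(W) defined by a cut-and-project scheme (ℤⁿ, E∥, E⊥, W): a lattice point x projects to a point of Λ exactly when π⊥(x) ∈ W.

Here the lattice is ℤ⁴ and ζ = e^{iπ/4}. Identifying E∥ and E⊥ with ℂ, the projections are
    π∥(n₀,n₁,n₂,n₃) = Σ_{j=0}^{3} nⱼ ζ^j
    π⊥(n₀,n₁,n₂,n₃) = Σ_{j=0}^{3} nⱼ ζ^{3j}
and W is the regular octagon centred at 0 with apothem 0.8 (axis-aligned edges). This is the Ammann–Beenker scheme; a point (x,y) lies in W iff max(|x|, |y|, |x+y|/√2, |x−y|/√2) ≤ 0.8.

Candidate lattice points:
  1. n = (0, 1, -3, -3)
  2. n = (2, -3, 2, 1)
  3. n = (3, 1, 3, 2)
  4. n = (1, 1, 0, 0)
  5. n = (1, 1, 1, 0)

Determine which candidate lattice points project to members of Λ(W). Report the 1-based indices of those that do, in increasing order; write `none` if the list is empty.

4, 5

With ζ = e^{iπ/4} the internal vectors are ζ^0,ζ^3,ζ^6,ζ^9.
#1 (0, 1, -3, -3): internal (-2.828427, 1.585786); octagon support 3.121320 vs apothem 0.8 → ∉ W
#2 (2, -3, 2, 1): internal (4.828427, -3.414214); octagon support 5.828427 vs apothem 0.8 → ∉ W
#3 (3, 1, 3, 2): internal (3.707107, -0.878680); octagon support 3.707107 vs apothem 0.8 → ∉ W
#4 (1, 1, 0, 0): internal (0.292893, 0.707107); octagon support 0.707107 vs apothem 0.8 → ∈ W
#5 (1, 1, 1, 0): internal (0.292893, -0.292893); octagon support 0.414214 vs apothem 0.8 → ∈ W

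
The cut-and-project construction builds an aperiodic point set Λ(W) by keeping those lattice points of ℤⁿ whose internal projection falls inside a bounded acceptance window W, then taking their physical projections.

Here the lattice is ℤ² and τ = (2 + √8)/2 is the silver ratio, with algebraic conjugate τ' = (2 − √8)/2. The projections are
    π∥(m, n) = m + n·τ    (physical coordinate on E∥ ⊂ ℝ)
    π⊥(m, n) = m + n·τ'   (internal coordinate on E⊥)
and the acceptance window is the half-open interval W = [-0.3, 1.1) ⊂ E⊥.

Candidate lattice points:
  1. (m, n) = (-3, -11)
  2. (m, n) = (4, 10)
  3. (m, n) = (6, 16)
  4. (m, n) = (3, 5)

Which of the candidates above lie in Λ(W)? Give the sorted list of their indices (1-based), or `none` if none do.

Compute τ' = (2−√8)/2 = -0.414214, so π⊥(m,n) = m -0.414214·n.
[1] lift (-3,-11): star map gives 1.556349; window check -0.3 ≤ 1.556349 < 1.1 is false → out
[2] lift (4,10): star map gives -0.142136; window check -0.3 ≤ -0.142136 < 1.1 is true → IN Λ
[3] lift (6,16): star map gives -0.627417; window check -0.3 ≤ -0.627417 < 1.1 is false → out
[4] lift (3,5): star map gives 0.928932; window check -0.3 ≤ 0.928932 < 1.1 is true → IN Λ

2, 4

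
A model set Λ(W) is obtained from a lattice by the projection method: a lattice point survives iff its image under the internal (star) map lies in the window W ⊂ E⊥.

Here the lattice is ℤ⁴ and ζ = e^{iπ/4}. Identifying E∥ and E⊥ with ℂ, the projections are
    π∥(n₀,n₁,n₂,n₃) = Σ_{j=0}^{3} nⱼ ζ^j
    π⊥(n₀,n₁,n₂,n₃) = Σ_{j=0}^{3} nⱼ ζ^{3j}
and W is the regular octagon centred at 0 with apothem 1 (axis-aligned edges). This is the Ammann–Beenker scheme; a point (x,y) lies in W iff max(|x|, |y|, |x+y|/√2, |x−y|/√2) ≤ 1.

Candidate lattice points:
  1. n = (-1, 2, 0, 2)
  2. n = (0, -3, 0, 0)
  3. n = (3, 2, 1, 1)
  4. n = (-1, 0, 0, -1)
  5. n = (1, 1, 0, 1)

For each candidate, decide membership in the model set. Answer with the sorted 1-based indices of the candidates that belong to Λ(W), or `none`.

With ζ = e^{iπ/4} the internal vectors are ζ^0,ζ^3,ζ^6,ζ^9.
#1 (-1, 2, 0, 2): internal (-1.0000, 2.8284); octagon support 2.8284 vs apothem 1 → ∉ W
#2 (0, -3, 0, 0): internal (2.1213, -2.1213); octagon support 3.0000 vs apothem 1 → ∉ W
#3 (3, 2, 1, 1): internal (2.2929, 1.1213); octagon support 2.4142 vs apothem 1 → ∉ W
#4 (-1, 0, 0, -1): internal (-1.7071, -0.7071); octagon support 1.7071 vs apothem 1 → ∉ W
#5 (1, 1, 0, 1): internal (1.0000, 1.4142); octagon support 1.7071 vs apothem 1 → ∉ W

none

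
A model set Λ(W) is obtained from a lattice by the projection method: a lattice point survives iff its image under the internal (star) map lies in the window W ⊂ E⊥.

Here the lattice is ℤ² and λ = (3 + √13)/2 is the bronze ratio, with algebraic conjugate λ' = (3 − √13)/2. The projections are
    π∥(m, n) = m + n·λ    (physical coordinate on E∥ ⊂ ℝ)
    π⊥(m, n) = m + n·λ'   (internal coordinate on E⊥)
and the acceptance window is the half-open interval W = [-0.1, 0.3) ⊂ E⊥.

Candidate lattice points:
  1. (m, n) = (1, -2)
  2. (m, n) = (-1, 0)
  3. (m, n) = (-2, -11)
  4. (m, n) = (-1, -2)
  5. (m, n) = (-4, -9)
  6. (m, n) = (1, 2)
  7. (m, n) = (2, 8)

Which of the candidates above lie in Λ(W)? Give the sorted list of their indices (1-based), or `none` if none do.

none

Compute λ' = (3−√13)/2 = -0.30278, so π⊥(m,n) = m -0.30278·n.
[1] lift (1,-2): star map gives 1.60555; window check -0.1 ≤ 1.60555 < 0.3 is false → out
[2] lift (-1,0): star map gives -1.00000; window check -0.1 ≤ -1.00000 < 0.3 is false → out
[3] lift (-2,-11): star map gives 1.33053; window check -0.1 ≤ 1.33053 < 0.3 is false → out
[4] lift (-1,-2): star map gives -0.39445; window check -0.1 ≤ -0.39445 < 0.3 is false → out
[5] lift (-4,-9): star map gives -1.27502; window check -0.1 ≤ -1.27502 < 0.3 is false → out
[6] lift (1,2): star map gives 0.39445; window check -0.1 ≤ 0.39445 < 0.3 is false → out
[7] lift (2,8): star map gives -0.42221; window check -0.1 ≤ -0.42221 < 0.3 is false → out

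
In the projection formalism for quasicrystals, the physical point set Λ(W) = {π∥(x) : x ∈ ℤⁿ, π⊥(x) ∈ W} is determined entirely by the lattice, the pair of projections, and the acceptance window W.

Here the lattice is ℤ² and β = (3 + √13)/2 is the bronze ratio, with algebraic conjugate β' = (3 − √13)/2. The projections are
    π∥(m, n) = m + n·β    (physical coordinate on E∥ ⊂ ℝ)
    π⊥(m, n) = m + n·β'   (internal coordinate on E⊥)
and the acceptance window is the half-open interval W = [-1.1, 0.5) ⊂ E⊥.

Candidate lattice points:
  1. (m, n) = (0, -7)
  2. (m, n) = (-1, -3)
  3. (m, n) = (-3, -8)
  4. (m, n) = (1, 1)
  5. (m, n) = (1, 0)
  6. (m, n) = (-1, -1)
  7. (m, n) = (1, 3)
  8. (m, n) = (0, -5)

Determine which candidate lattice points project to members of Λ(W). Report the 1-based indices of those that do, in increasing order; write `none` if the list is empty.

2, 3, 6, 7

Numerically β ≈ 3.302776 and β' = −1/β ≈ -0.302776.
[1] lift (0,-7): star map gives 2.119429; window check -1.1 ≤ 2.119429 < 0.5 is false → out
[2] lift (-1,-3): star map gives -0.091673; window check -1.1 ≤ -0.091673 < 0.5 is true → IN Λ
[3] lift (-3,-8): star map gives -0.577795; window check -1.1 ≤ -0.577795 < 0.5 is true → IN Λ
[4] lift (1,1): star map gives 0.697224; window check -1.1 ≤ 0.697224 < 0.5 is false → out
[5] lift (1,0): star map gives 1.000000; window check -1.1 ≤ 1.000000 < 0.5 is false → out
[6] lift (-1,-1): star map gives -0.697224; window check -1.1 ≤ -0.697224 < 0.5 is true → IN Λ
[7] lift (1,3): star map gives 0.091673; window check -1.1 ≤ 0.091673 < 0.5 is true → IN Λ
[8] lift (0,-5): star map gives 1.513878; window check -1.1 ≤ 1.513878 < 0.5 is false → out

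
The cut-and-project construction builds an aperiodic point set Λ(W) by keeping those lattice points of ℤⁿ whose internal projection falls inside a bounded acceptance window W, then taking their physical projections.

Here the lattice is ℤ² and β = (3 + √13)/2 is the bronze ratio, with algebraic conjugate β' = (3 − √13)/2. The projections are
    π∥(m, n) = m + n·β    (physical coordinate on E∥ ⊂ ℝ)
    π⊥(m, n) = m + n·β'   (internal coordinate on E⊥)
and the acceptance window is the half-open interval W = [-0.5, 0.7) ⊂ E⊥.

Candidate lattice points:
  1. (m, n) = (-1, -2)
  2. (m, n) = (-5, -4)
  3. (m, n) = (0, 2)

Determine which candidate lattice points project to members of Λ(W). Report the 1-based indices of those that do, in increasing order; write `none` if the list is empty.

1

Numerically β ≈ 3.3028 and β' = −1/β ≈ -0.3028.
#1 (-1,-2): internal coord -1 + (-2)·β' = -0.3944; -0.3944 ∈ [-0.5, 0.7) → IN Λ
#2 (-5,-4): internal coord -5 + (-4)·β' = -3.7889; -3.7889 ∉ [-0.5, 0.7) → out
#3 (0,2): internal coord 0 + (2)·β' = -0.6056; -0.6056 ∉ [-0.5, 0.7) → out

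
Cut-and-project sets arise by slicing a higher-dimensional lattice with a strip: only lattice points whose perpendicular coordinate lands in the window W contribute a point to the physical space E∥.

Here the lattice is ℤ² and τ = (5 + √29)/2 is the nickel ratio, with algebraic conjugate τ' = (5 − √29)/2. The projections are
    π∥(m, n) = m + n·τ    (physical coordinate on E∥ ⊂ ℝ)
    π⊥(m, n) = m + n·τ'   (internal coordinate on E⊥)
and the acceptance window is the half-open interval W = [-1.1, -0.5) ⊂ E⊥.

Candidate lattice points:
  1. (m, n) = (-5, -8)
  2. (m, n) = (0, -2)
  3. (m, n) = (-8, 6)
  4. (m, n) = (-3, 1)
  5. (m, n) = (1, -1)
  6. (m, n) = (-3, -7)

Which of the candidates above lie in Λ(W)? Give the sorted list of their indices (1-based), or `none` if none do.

τ' = (5−√29)/2 ≈ -0.192582.
candidate 1: (m,n)=(-5,-8) → π∥ = -5-8·τ ≈ -46.540659, π⊥ = -5-8·τ' ≈ -3.459341 ∉ [-1.1, -0.5) ⇒ out
candidate 2: (m,n)=(0,-2) → π∥ = 0-2·τ ≈ -10.385165, π⊥ = 0-2·τ' ≈ 0.385165 ∉ [-1.1, -0.5) ⇒ out
candidate 3: (m,n)=(-8,6) → π∥ = -8+6·τ ≈ 23.155494, π⊥ = -8+6·τ' ≈ -9.155494 ∉ [-1.1, -0.5) ⇒ out
candidate 4: (m,n)=(-3,1) → π∥ = -3+1·τ ≈ 2.192582, π⊥ = -3+1·τ' ≈ -3.192582 ∉ [-1.1, -0.5) ⇒ out
candidate 5: (m,n)=(1,-1) → π∥ = 1-1·τ ≈ -4.192582, π⊥ = 1-1·τ' ≈ 1.192582 ∉ [-1.1, -0.5) ⇒ out
candidate 6: (m,n)=(-3,-7) → π∥ = -3-7·τ ≈ -39.348077, π⊥ = -3-7·τ' ≈ -1.651923 ∉ [-1.1, -0.5) ⇒ out

none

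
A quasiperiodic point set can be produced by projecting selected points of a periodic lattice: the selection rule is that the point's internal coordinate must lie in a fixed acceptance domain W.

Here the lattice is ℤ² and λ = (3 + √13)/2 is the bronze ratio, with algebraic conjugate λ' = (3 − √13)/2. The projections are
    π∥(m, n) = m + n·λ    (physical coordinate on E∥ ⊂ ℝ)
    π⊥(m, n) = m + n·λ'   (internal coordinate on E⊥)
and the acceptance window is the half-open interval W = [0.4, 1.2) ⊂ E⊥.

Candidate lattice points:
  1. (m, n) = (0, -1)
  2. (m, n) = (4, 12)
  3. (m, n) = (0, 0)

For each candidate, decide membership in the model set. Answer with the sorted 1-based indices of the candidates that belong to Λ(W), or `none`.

λ' = (3−√13)/2 ≈ -0.3028.
[1] lift (0,-1): star map gives 0.3028; window check 0.4 ≤ 0.3028 < 1.2 is false → out
[2] lift (4,12): star map gives 0.3667; window check 0.4 ≤ 0.3667 < 1.2 is false → out
[3] lift (0,0): star map gives 0.0000; window check 0.4 ≤ 0.0000 < 1.2 is false → out

none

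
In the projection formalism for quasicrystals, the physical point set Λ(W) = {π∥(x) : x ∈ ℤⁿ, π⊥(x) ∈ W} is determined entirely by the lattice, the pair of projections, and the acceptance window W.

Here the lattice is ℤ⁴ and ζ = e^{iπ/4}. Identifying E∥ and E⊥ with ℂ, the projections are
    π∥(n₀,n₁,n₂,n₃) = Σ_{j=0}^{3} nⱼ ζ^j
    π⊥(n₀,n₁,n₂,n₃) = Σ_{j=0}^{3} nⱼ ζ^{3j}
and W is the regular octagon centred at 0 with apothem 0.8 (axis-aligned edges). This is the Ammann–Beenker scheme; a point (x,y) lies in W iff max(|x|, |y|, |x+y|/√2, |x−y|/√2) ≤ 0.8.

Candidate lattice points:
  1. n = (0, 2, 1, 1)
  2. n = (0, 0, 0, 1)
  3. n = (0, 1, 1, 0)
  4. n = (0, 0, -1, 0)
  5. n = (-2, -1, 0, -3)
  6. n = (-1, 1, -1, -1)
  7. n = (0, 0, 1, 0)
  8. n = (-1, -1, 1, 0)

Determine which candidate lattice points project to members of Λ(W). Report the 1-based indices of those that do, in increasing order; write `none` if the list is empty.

Internal map: ζ^{3j} for j=0..3 gives (1,0), (−√2/2,√2/2), (0,−1), (√2/2,√2/2).
#1 (0, 2, 1, 1): internal (-0.7071, 1.1213); octagon support 1.2929 vs apothem 0.8 → ∉ W
#2 (0, 0, 0, 1): internal (0.7071, 0.7071); octagon support 1.0000 vs apothem 0.8 → ∉ W
#3 (0, 1, 1, 0): internal (-0.7071, -0.2929); octagon support 0.7071 vs apothem 0.8 → ∈ W
#4 (0, 0, -1, 0): internal (0.0000, 1.0000); octagon support 1.0000 vs apothem 0.8 → ∉ W
#5 (-2, -1, 0, -3): internal (-3.4142, -2.8284); octagon support 4.4142 vs apothem 0.8 → ∉ W
#6 (-1, 1, -1, -1): internal (-2.4142, 1.0000); octagon support 2.4142 vs apothem 0.8 → ∉ W
#7 (0, 0, 1, 0): internal (0.0000, -1.0000); octagon support 1.0000 vs apothem 0.8 → ∉ W
#8 (-1, -1, 1, 0): internal (-0.2929, -1.7071); octagon support 1.7071 vs apothem 0.8 → ∉ W

3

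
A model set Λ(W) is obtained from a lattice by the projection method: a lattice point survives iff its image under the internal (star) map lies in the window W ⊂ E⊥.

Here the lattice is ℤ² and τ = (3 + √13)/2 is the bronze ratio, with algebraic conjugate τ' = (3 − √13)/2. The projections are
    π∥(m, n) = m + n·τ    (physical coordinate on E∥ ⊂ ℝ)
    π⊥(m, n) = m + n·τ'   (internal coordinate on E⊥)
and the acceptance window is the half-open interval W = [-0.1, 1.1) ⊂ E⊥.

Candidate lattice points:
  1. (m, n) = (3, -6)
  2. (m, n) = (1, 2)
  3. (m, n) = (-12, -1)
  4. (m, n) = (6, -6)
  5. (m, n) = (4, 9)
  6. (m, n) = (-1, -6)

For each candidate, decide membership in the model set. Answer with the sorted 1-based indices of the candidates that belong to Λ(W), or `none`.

Compute τ' = (3−√13)/2 = -0.3028, so π⊥(m,n) = m -0.3028·n.
[1] lift (3,-6): star map gives 4.8167; window check -0.1 ≤ 4.8167 < 1.1 is false → out
[2] lift (1,2): star map gives 0.3944; window check -0.1 ≤ 0.3944 < 1.1 is true → IN Λ
[3] lift (-12,-1): star map gives -11.6972; window check -0.1 ≤ -11.6972 < 1.1 is false → out
[4] lift (6,-6): star map gives 7.8167; window check -0.1 ≤ 7.8167 < 1.1 is false → out
[5] lift (4,9): star map gives 1.2750; window check -0.1 ≤ 1.2750 < 1.1 is false → out
[6] lift (-1,-6): star map gives 0.8167; window check -0.1 ≤ 0.8167 < 1.1 is true → IN Λ

2, 6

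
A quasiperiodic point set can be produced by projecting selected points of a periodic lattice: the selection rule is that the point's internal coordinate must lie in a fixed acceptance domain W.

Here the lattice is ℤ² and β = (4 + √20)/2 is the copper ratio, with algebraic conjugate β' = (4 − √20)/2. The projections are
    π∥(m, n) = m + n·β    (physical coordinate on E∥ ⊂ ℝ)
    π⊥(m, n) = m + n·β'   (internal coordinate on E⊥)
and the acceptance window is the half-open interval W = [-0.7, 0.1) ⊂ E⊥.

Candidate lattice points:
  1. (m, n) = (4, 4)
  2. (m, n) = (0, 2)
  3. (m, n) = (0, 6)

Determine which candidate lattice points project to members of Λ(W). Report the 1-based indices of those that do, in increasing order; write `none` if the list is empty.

Numerically β ≈ 4.23607 and β' = −1/β ≈ -0.23607.
candidate 1: (m,n)=(4,4) → π∥ = 4+4·β ≈ 20.94427, π⊥ = 4+4·β' ≈ 3.05573 ∉ [-0.7, 0.1) ⇒ out
candidate 2: (m,n)=(0,2) → π∥ = 0+2·β ≈ 8.47214, π⊥ = 0+2·β' ≈ -0.47214 ∈ [-0.7, 0.1) ⇒ IN Λ
candidate 3: (m,n)=(0,6) → π∥ = 0+6·β ≈ 25.41641, π⊥ = 0+6·β' ≈ -1.41641 ∉ [-0.7, 0.1) ⇒ out

2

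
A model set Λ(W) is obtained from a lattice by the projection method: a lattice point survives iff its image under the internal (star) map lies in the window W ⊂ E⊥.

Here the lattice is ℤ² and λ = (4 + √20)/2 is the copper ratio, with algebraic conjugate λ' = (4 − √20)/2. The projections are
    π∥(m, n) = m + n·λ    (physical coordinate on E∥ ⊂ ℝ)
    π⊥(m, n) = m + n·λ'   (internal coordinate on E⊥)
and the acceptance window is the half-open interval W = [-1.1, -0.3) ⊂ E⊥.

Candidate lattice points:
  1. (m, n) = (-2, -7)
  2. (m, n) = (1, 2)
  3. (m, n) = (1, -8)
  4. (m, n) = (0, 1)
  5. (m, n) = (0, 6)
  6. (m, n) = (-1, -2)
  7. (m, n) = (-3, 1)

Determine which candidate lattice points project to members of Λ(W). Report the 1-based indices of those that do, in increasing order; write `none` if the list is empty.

1, 6

λ' = (4−√20)/2 ≈ -0.23607.
candidate 1: (m,n)=(-2,-7) → π∥ = -2-7·λ ≈ -31.65248, π⊥ = -2-7·λ' ≈ -0.34752 ∈ [-1.1, -0.3) ⇒ IN Λ
candidate 2: (m,n)=(1,2) → π∥ = 1+2·λ ≈ 9.47214, π⊥ = 1+2·λ' ≈ 0.52786 ∉ [-1.1, -0.3) ⇒ out
candidate 3: (m,n)=(1,-8) → π∥ = 1-8·λ ≈ -32.88854, π⊥ = 1-8·λ' ≈ 2.88854 ∉ [-1.1, -0.3) ⇒ out
candidate 4: (m,n)=(0,1) → π∥ = 0+1·λ ≈ 4.23607, π⊥ = 0+1·λ' ≈ -0.23607 ∉ [-1.1, -0.3) ⇒ out
candidate 5: (m,n)=(0,6) → π∥ = 0+6·λ ≈ 25.41641, π⊥ = 0+6·λ' ≈ -1.41641 ∉ [-1.1, -0.3) ⇒ out
candidate 6: (m,n)=(-1,-2) → π∥ = -1-2·λ ≈ -9.47214, π⊥ = -1-2·λ' ≈ -0.52786 ∈ [-1.1, -0.3) ⇒ IN Λ
candidate 7: (m,n)=(-3,1) → π∥ = -3+1·λ ≈ 1.23607, π⊥ = -3+1·λ' ≈ -3.23607 ∉ [-1.1, -0.3) ⇒ out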